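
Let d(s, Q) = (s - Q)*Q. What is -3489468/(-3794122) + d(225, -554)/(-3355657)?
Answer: 141987997612/135444383491 ≈ 1.0483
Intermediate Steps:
d(s, Q) = Q*(s - Q)
-3489468/(-3794122) + d(225, -554)/(-3355657) = -3489468/(-3794122) - 554*(225 - 1*(-554))/(-3355657) = -3489468*(-1/3794122) - 554*(225 + 554)*(-1/3355657) = 37122/40363 - 554*779*(-1/3355657) = 37122/40363 - 431566*(-1/3355657) = 37122/40363 + 431566/3355657 = 141987997612/135444383491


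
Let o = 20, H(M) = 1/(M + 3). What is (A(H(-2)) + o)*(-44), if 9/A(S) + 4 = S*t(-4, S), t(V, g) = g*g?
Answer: -748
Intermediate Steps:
t(V, g) = g²
H(M) = 1/(3 + M)
A(S) = 9/(-4 + S³) (A(S) = 9/(-4 + S*S²) = 9/(-4 + S³))
(A(H(-2)) + o)*(-44) = (9/(-4 + (1/(3 - 2))³) + 20)*(-44) = (9/(-4 + (1/1)³) + 20)*(-44) = (9/(-4 + 1³) + 20)*(-44) = (9/(-4 + 1) + 20)*(-44) = (9/(-3) + 20)*(-44) = (9*(-⅓) + 20)*(-44) = (-3 + 20)*(-44) = 17*(-44) = -748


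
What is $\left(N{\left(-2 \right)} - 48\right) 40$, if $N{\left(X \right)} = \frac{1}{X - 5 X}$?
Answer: $-1915$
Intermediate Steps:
$N{\left(X \right)} = - \frac{1}{4 X}$ ($N{\left(X \right)} = \frac{1}{\left(-4\right) X} = - \frac{1}{4 X}$)
$\left(N{\left(-2 \right)} - 48\right) 40 = \left(- \frac{1}{4 \left(-2\right)} - 48\right) 40 = \left(\left(- \frac{1}{4}\right) \left(- \frac{1}{2}\right) - 48\right) 40 = \left(\frac{1}{8} - 48\right) 40 = \left(- \frac{383}{8}\right) 40 = -1915$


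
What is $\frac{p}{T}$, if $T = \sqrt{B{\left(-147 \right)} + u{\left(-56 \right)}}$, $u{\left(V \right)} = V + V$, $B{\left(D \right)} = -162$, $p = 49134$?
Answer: $- \frac{24567 i \sqrt{274}}{137} \approx - 2968.3 i$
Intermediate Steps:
$u{\left(V \right)} = 2 V$
$T = i \sqrt{274}$ ($T = \sqrt{-162 + 2 \left(-56\right)} = \sqrt{-162 - 112} = \sqrt{-274} = i \sqrt{274} \approx 16.553 i$)
$\frac{p}{T} = \frac{49134}{i \sqrt{274}} = 49134 \left(- \frac{i \sqrt{274}}{274}\right) = - \frac{24567 i \sqrt{274}}{137}$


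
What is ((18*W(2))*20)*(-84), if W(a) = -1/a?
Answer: 15120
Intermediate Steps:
((18*W(2))*20)*(-84) = ((18*(-1/2))*20)*(-84) = ((18*(-1*½))*20)*(-84) = ((18*(-½))*20)*(-84) = -9*20*(-84) = -180*(-84) = 15120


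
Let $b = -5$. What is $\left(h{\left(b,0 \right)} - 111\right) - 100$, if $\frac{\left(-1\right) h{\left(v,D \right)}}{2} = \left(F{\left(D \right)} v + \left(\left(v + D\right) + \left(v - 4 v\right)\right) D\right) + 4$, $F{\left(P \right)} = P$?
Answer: $-219$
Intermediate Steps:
$h{\left(v,D \right)} = -8 - 2 D v - 2 D \left(D - 2 v\right)$ ($h{\left(v,D \right)} = - 2 \left(\left(D v + \left(\left(v + D\right) + \left(v - 4 v\right)\right) D\right) + 4\right) = - 2 \left(\left(D v + \left(\left(D + v\right) - 3 v\right) D\right) + 4\right) = - 2 \left(\left(D v + \left(D - 2 v\right) D\right) + 4\right) = - 2 \left(\left(D v + D \left(D - 2 v\right)\right) + 4\right) = - 2 \left(4 + D v + D \left(D - 2 v\right)\right) = -8 - 2 D v - 2 D \left(D - 2 v\right)$)
$\left(h{\left(b,0 \right)} - 111\right) - 100 = \left(\left(-8 - 2 \cdot 0^{2} + 2 \cdot 0 \left(-5\right)\right) - 111\right) - 100 = \left(\left(-8 - 0 + 0\right) - 111\right) - 100 = \left(\left(-8 + 0 + 0\right) - 111\right) - 100 = \left(-8 - 111\right) - 100 = -119 - 100 = -219$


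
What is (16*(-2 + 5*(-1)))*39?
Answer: -4368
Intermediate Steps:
(16*(-2 + 5*(-1)))*39 = (16*(-2 - 5))*39 = (16*(-7))*39 = -112*39 = -4368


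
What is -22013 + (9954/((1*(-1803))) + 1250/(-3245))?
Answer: -8588452269/390049 ≈ -22019.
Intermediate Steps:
-22013 + (9954/((1*(-1803))) + 1250/(-3245)) = -22013 + (9954/(-1803) + 1250*(-1/3245)) = -22013 + (9954*(-1/1803) - 250/649) = -22013 + (-3318/601 - 250/649) = -22013 - 2303632/390049 = -8588452269/390049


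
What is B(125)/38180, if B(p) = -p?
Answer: -25/7636 ≈ -0.0032740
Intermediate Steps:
B(125)/38180 = -1*125/38180 = -125*1/38180 = -25/7636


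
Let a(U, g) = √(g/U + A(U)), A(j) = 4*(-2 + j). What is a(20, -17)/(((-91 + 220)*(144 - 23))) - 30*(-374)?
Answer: 11220 + √7115/156090 ≈ 11220.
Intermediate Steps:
A(j) = -8 + 4*j
a(U, g) = √(-8 + 4*U + g/U) (a(U, g) = √(g/U + (-8 + 4*U)) = √(-8 + 4*U + g/U))
a(20, -17)/(((-91 + 220)*(144 - 23))) - 30*(-374) = √(-8 + 4*20 - 17/20)/(((-91 + 220)*(144 - 23))) - 30*(-374) = √(-8 + 80 - 17*1/20)/((129*121)) + 11220 = √(-8 + 80 - 17/20)/15609 + 11220 = √(1423/20)*(1/15609) + 11220 = (√7115/10)*(1/15609) + 11220 = √7115/156090 + 11220 = 11220 + √7115/156090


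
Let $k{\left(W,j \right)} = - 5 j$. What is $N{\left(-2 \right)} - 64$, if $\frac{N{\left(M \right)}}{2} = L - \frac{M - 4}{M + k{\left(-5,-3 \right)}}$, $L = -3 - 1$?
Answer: $- \frac{924}{13} \approx -71.077$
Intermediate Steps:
$L = -4$ ($L = -3 - 1 = -4$)
$N{\left(M \right)} = -8 - \frac{2 \left(-4 + M\right)}{15 + M}$ ($N{\left(M \right)} = 2 \left(-4 - \frac{M - 4}{M - -15}\right) = 2 \left(-4 - \frac{-4 + M}{M + 15}\right) = 2 \left(-4 - \frac{-4 + M}{15 + M}\right) = -8 - \frac{2 \left(-4 + M\right)}{15 + M}$)
$N{\left(-2 \right)} - 64 = \frac{2 \left(-56 - -10\right)}{15 - 2} - 64 = \frac{2 \left(-56 + 10\right)}{13} - 64 = 2 \cdot \frac{1}{13} \left(-46\right) - 64 = - \frac{92}{13} - 64 = - \frac{924}{13}$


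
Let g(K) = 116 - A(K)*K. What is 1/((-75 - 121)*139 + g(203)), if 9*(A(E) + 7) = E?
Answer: -9/272572 ≈ -3.3019e-5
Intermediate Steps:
A(E) = -7 + E/9
g(K) = 116 - K*(-7 + K/9) (g(K) = 116 - (-7 + K/9)*K = 116 - K*(-7 + K/9))
1/((-75 - 121)*139 + g(203)) = 1/((-75 - 121)*139 + (116 - 1/9*203*(-63 + 203))) = 1/(-196*139 + (116 - 1/9*203*140)) = 1/(-27244 + (116 - 28420/9)) = 1/(-27244 - 27376/9) = 1/(-272572/9) = -9/272572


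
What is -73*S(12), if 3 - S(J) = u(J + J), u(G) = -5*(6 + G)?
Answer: -11169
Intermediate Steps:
u(G) = -30 - 5*G
S(J) = 33 + 10*J (S(J) = 3 - (-30 - 5*(J + J)) = 3 - (-30 - 10*J) = 3 + (30 + 10*J) = 33 + 10*J)
-73*S(12) = -73*(33 + 10*12) = -73*(33 + 120) = -73*153 = -11169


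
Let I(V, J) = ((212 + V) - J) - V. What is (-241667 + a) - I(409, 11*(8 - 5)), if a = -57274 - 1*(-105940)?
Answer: -193180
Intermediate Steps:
a = 48666 (a = -57274 + 105940 = 48666)
I(V, J) = 212 - J (I(V, J) = (212 + V - J) - V = 212 - J)
(-241667 + a) - I(409, 11*(8 - 5)) = (-241667 + 48666) - (212 - 11*(8 - 5)) = -193001 - (212 - 11*3) = -193001 - (212 - 1*33) = -193001 - (212 - 33) = -193001 - 1*179 = -193001 - 179 = -193180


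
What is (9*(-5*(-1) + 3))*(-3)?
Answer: -216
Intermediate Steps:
(9*(-5*(-1) + 3))*(-3) = (9*(5 + 3))*(-3) = (9*8)*(-3) = 72*(-3) = -216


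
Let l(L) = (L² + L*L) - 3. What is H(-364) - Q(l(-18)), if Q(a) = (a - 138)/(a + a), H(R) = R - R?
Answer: -169/430 ≈ -0.39302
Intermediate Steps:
H(R) = 0
l(L) = -3 + 2*L² (l(L) = (L² + L²) - 3 = 2*L² - 3 = -3 + 2*L²)
Q(a) = (-138 + a)/(2*a) (Q(a) = (-138 + a)/((2*a)) = (-138 + a)*(1/(2*a)) = (-138 + a)/(2*a))
H(-364) - Q(l(-18)) = 0 - (-138 + (-3 + 2*(-18)²))/(2*(-3 + 2*(-18)²)) = 0 - (-138 + (-3 + 2*324))/(2*(-3 + 2*324)) = 0 - (-138 + (-3 + 648))/(2*(-3 + 648)) = 0 - (-138 + 645)/(2*645) = 0 - 507/(2*645) = 0 - 1*169/430 = 0 - 169/430 = -169/430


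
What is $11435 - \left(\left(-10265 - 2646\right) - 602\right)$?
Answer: $24948$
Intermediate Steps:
$11435 - \left(\left(-10265 - 2646\right) - 602\right) = 11435 - \left(-12911 - 602\right) = 11435 - -13513 = 11435 + 13513 = 24948$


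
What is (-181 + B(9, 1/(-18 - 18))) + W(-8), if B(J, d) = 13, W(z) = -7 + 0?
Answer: -175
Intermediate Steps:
W(z) = -7
(-181 + B(9, 1/(-18 - 18))) + W(-8) = (-181 + 13) - 7 = -168 - 7 = -175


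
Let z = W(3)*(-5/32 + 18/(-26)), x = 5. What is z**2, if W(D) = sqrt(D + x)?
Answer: 124609/21632 ≈ 5.7604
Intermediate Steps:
W(D) = sqrt(5 + D) (W(D) = sqrt(D + 5) = sqrt(5 + D))
z = -353*sqrt(2)/208 (z = sqrt(5 + 3)*(-5/32 + 18/(-26)) = sqrt(8)*(-5*1/32 + 18*(-1/26)) = (2*sqrt(2))*(-5/32 - 9/13) = (2*sqrt(2))*(-353/416) = -353*sqrt(2)/208 ≈ -2.4001)
z**2 = (-353*sqrt(2)/208)**2 = 124609/21632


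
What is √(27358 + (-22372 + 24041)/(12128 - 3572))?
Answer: √500690097663/4278 ≈ 165.40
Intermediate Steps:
√(27358 + (-22372 + 24041)/(12128 - 3572)) = √(27358 + 1669/8556) = √(234076717/8556) = √500690097663/4278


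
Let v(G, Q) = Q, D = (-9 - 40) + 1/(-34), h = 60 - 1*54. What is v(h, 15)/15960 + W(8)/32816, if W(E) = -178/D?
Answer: 545925/519690584 ≈ 0.0010505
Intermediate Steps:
h = 6 (h = 60 - 54 = 6)
D = -1667/34 (D = -49 - 1/34 = -1667/34 ≈ -49.029)
W(E) = 6052/1667 (W(E) = -178/(-1667/34) = -178*(-34/1667) = 6052/1667)
v(h, 15)/15960 + W(8)/32816 = 15/15960 + (6052/1667)/32816 = 15*(1/15960) + (6052/1667)*(1/32816) = 1/1064 + 1513/13676068 = 545925/519690584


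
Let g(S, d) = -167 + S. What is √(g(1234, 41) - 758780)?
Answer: I*√757713 ≈ 870.47*I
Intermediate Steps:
√(g(1234, 41) - 758780) = √((-167 + 1234) - 758780) = √(1067 - 758780) = √(-757713) = I*√757713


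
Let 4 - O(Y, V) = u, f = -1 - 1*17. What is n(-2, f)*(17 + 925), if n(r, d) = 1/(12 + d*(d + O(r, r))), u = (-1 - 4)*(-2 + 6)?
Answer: -157/16 ≈ -9.8125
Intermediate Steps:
u = -20 (u = -5*4 = -20)
f = -18 (f = -1 - 17 = -18)
O(Y, V) = 24 (O(Y, V) = 4 - 1*(-20) = 4 + 20 = 24)
n(r, d) = 1/(12 + d*(24 + d)) (n(r, d) = 1/(12 + d*(d + 24)) = 1/(12 + d*(24 + d)))
n(-2, f)*(17 + 925) = (17 + 925)/(12 + (-18)² + 24*(-18)) = 942/(12 + 324 - 432) = 942/(-96) = -1/96*942 = -157/16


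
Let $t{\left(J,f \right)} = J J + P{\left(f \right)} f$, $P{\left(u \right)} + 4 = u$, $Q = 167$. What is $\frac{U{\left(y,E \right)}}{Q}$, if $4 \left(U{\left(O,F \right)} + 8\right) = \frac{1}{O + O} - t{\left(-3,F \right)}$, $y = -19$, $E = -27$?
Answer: $- \frac{33365}{25384} \approx -1.3144$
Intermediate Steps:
$P{\left(u \right)} = -4 + u$
$t{\left(J,f \right)} = J^{2} + f \left(-4 + f\right)$ ($t{\left(J,f \right)} = J J + \left(-4 + f\right) f = J^{2} + f \left(-4 + f\right)$)
$U{\left(O,F \right)} = - \frac{41}{4} + \frac{1}{8 O} - \frac{F \left(-4 + F\right)}{4}$ ($U{\left(O,F \right)} = -8 + \frac{\frac{1}{O + O} - \left(\left(-3\right)^{2} + F \left(-4 + F\right)\right)}{4} = -8 + \frac{\frac{1}{2 O} - \left(9 + F \left(-4 + F\right)\right)}{4} = -8 + \frac{-9 + \frac{1}{2 O} - F \left(-4 + F\right)}{4} = -8 - \left(\frac{9}{4} - \frac{1}{8 O} + \frac{F \left(-4 + F\right)}{4}\right) = - \frac{41}{4} + \frac{1}{8 O} - \frac{F \left(-4 + F\right)}{4}$)
$\frac{U{\left(y,E \right)}}{Q} = \frac{\frac{1}{8} \frac{1}{-19} \left(1 - - 38 \left(41 - 27 \left(-4 - 27\right)\right)\right)}{167} = \frac{1}{8} \left(- \frac{1}{19}\right) \left(1 - - 38 \left(41 - -837\right)\right) \frac{1}{167} = \frac{1}{8} \left(- \frac{1}{19}\right) \left(1 - - 38 \left(41 + 837\right)\right) \frac{1}{167} = \frac{1}{8} \left(- \frac{1}{19}\right) \left(1 - \left(-38\right) 878\right) \frac{1}{167} = \frac{1}{8} \left(- \frac{1}{19}\right) \left(1 + 33364\right) \frac{1}{167} = \frac{1}{8} \left(- \frac{1}{19}\right) 33365 \cdot \frac{1}{167} = \left(- \frac{33365}{152}\right) \frac{1}{167} = - \frac{33365}{25384}$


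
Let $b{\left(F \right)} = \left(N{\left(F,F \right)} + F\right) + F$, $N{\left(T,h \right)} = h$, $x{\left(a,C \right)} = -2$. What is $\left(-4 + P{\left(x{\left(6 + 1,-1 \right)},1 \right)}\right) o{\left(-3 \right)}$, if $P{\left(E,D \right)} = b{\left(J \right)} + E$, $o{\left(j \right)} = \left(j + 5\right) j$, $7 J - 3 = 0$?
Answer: $\frac{198}{7} \approx 28.286$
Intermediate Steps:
$J = \frac{3}{7}$ ($J = \frac{3}{7} + \frac{1}{7} \cdot 0 = \frac{3}{7} + 0 = \frac{3}{7} \approx 0.42857$)
$o{\left(j \right)} = j \left(5 + j\right)$ ($o{\left(j \right)} = \left(5 + j\right) j = j \left(5 + j\right)$)
$b{\left(F \right)} = 3 F$ ($b{\left(F \right)} = \left(F + F\right) + F = 2 F + F = 3 F$)
$P{\left(E,D \right)} = \frac{9}{7} + E$ ($P{\left(E,D \right)} = 3 \cdot \frac{3}{7} + E = \frac{9}{7} + E$)
$\left(-4 + P{\left(x{\left(6 + 1,-1 \right)},1 \right)}\right) o{\left(-3 \right)} = \left(-4 + \left(\frac{9}{7} - 2\right)\right) \left(- 3 \left(5 - 3\right)\right) = \left(-4 - \frac{5}{7}\right) \left(\left(-3\right) 2\right) = \left(- \frac{33}{7}\right) \left(-6\right) = \frac{198}{7}$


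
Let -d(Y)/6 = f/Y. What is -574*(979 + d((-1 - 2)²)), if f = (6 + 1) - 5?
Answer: -1683542/3 ≈ -5.6118e+5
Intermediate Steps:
f = 2 (f = 7 - 5 = 2)
d(Y) = -12/Y
-574*(979 + d((-1 - 2)²)) = -574*(979 - 12/(-1 - 2)²) = -574*(979 - 12/((-3)²)) = -574*(979 - 12/9) = -574*(979 - 12*⅑) = -574*(979 - 4/3) = -574*2933/3 = -1683542/3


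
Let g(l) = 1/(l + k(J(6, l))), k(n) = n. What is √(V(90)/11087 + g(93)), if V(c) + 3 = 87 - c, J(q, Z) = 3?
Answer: √699212742/266088 ≈ 0.099375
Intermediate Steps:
V(c) = 84 - c (V(c) = -3 + (87 - c) = 84 - c)
g(l) = 1/(3 + l) (g(l) = 1/(l + 3) = 1/(3 + l))
√(V(90)/11087 + g(93)) = √((84 - 1*90)/11087 + 1/(3 + 93)) = √((84 - 90)*(1/11087) + 1/96) = √(-6*1/11087 + 1/96) = √(-6/11087 + 1/96) = √(10511/1064352) = √699212742/266088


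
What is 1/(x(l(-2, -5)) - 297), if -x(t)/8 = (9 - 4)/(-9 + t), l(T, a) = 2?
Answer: -7/2039 ≈ -0.0034331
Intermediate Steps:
x(t) = -40/(-9 + t) (x(t) = -8*(9 - 4)/(-9 + t) = -40/(-9 + t))
1/(x(l(-2, -5)) - 297) = 1/(-40/(-9 + 2) - 297) = 1/(-40/(-7) - 297) = 1/(-40*(-⅐) - 297) = 1/(40/7 - 297) = 1/(-2039/7) = -7/2039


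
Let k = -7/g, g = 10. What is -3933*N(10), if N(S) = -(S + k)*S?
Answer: 365769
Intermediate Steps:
k = -7/10 ≈ -0.70000
N(S) = -S*(-7/10 + S) (N(S) = -(S - 7/10)*S = -(-7/10 + S)*S = -S*(-7/10 + S))
-3933*N(10) = -3933*10*(7 - 10*10)/10 = -3933*10*(7 - 100)/10 = -3933*10*(-93)/10 = -3933*(-93) = 365769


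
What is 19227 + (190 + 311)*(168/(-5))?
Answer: 11967/5 ≈ 2393.4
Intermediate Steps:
19227 + (190 + 311)*(168/(-5)) = 19227 + 501*(168*(-⅕)) = 19227 + 501*(-168/5) = 19227 - 84168/5 = 11967/5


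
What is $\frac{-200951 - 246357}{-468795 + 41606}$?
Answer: $\frac{447308}{427189} \approx 1.0471$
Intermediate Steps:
$\frac{-200951 - 246357}{-468795 + 41606} = - \frac{447308}{-427189} = \left(-447308\right) \left(- \frac{1}{427189}\right) = \frac{447308}{427189}$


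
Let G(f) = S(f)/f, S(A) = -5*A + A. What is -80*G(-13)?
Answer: 320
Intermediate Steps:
S(A) = -4*A
G(f) = -4 (G(f) = (-4*f)/f = -4)
-80*G(-13) = -80*(-4) = 320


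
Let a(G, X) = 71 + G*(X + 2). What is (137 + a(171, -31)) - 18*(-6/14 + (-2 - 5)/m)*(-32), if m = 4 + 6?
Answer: -189037/35 ≈ -5401.1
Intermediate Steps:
m = 10
a(G, X) = 71 + G*(2 + X)
(137 + a(171, -31)) - 18*(-6/14 + (-2 - 5)/m)*(-32) = (137 + (71 + 2*171 + 171*(-31))) - 18*(-6/14 + (-2 - 5)/10)*(-32) = (137 + (71 + 342 - 5301)) - 18*(-6*1/14 - 7*⅒)*(-32) = (137 - 4888) - 18*(-3/7 - 7/10)*(-32) = -4751 - 18*(-79/70)*(-32) = -4751 + (711/35)*(-32) = -4751 - 22752/35 = -189037/35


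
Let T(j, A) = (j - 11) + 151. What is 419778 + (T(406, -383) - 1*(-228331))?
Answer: 648655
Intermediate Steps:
T(j, A) = 140 + j (T(j, A) = (-11 + j) + 151 = 140 + j)
419778 + (T(406, -383) - 1*(-228331)) = 419778 + ((140 + 406) - 1*(-228331)) = 419778 + (546 + 228331) = 419778 + 228877 = 648655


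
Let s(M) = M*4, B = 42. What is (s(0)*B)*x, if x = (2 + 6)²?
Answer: 0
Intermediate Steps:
s(M) = 4*M
x = 64 (x = 8² = 64)
(s(0)*B)*x = ((4*0)*42)*64 = (0*42)*64 = 0*64 = 0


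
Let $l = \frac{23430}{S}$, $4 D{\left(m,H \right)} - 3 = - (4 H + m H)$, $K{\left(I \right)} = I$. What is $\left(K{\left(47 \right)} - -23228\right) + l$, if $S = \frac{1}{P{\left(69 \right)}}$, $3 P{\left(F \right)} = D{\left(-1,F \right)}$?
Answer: $-375035$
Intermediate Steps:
$D{\left(m,H \right)} = \frac{3}{4} - H - \frac{H m}{4}$ ($D{\left(m,H \right)} = \frac{3}{4} + \frac{\left(-1\right) \left(4 H + m H\right)}{4} = \frac{3}{4} + \frac{\left(-1\right) \left(4 H + H m\right)}{4} = \frac{3}{4} + \frac{- 4 H - H m}{4} = \frac{3}{4} - \left(H + \frac{H m}{4}\right) = \frac{3}{4} - H - \frac{H m}{4}$)
$P{\left(F \right)} = \frac{1}{4} - \frac{F}{4}$ ($P{\left(F \right)} = \frac{\frac{3}{4} - F - \frac{1}{4} F \left(-1\right)}{3} = \frac{\frac{3}{4} - F + \frac{F}{4}}{3} = \frac{\frac{3}{4} - \frac{3 F}{4}}{3} = \frac{1}{4} - \frac{F}{4}$)
$S = - \frac{1}{17}$ ($S = \frac{1}{\frac{1}{4} - \frac{69}{4}} = \frac{1}{-17} = - \frac{1}{17} \approx -0.058824$)
$l = -398310$ ($l = \frac{23430}{- \frac{1}{17}} = 23430 \left(-17\right) = -398310$)
$\left(K{\left(47 \right)} - -23228\right) + l = \left(47 - -23228\right) - 398310 = \left(47 + 23228\right) - 398310 = 23275 - 398310 = -375035$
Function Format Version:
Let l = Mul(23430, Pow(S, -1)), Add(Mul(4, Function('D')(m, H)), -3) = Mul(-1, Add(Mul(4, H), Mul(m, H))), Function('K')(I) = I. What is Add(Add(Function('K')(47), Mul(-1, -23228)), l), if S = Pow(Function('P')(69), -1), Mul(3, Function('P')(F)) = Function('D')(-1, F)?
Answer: -375035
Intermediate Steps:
Function('D')(m, H) = Add(Rational(3, 4), Mul(-1, H), Mul(Rational(-1, 4), H, m)) (Function('D')(m, H) = Add(Rational(3, 4), Mul(Rational(1, 4), Mul(-1, Add(Mul(4, H), Mul(m, H))))) = Add(Rational(3, 4), Mul(Rational(1, 4), Mul(-1, Add(Mul(4, H), Mul(H, m))))) = Add(Rational(3, 4), Mul(Rational(1, 4), Add(Mul(-4, H), Mul(-1, H, m)))) = Add(Rational(3, 4), Add(Mul(-1, H), Mul(Rational(-1, 4), H, m))) = Add(Rational(3, 4), Mul(-1, H), Mul(Rational(-1, 4), H, m)))
Function('P')(F) = Add(Rational(1, 4), Mul(Rational(-1, 4), F)) (Function('P')(F) = Mul(Rational(1, 3), Add(Rational(3, 4), Mul(-1, F), Mul(Rational(-1, 4), F, -1))) = Mul(Rational(1, 3), Add(Rational(3, 4), Mul(-1, F), Mul(Rational(1, 4), F))) = Mul(Rational(1, 3), Add(Rational(3, 4), Mul(Rational(-3, 4), F))) = Add(Rational(1, 4), Mul(Rational(-1, 4), F)))
S = Rational(-1, 17) (S = Pow(Add(Rational(1, 4), Mul(Rational(-1, 4), 69)), -1) = Pow(Add(Rational(1, 4), Rational(-69, 4)), -1) = Pow(-17, -1) = Rational(-1, 17) ≈ -0.058824)
l = -398310 (l = Mul(23430, Pow(Rational(-1, 17), -1)) = Mul(23430, -17) = -398310)
Add(Add(Function('K')(47), Mul(-1, -23228)), l) = Add(Add(47, Mul(-1, -23228)), -398310) = Add(Add(47, 23228), -398310) = Add(23275, -398310) = -375035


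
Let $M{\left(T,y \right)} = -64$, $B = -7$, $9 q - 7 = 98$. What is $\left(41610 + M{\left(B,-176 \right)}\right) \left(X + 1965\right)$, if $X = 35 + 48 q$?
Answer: $106357760$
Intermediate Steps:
$q = \frac{35}{3}$ ($q = \frac{7}{9} + \frac{1}{9} \cdot 98 = \frac{7}{9} + \frac{98}{9} = \frac{35}{3} \approx 11.667$)
$X = 595$ ($X = 35 + 48 \cdot \frac{35}{3} = 35 + 560 = 595$)
$\left(41610 + M{\left(B,-176 \right)}\right) \left(X + 1965\right) = \left(41610 - 64\right) \left(595 + 1965\right) = 41546 \cdot 2560 = 106357760$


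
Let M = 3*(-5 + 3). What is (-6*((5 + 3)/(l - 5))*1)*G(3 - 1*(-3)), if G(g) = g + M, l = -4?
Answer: 0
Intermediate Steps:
M = -6 (M = 3*(-2) = -6)
G(g) = -6 + g (G(g) = g - 6 = -6 + g)
(-6*((5 + 3)/(l - 5))*1)*G(3 - 1*(-3)) = (-6*((5 + 3)/(-4 - 5))*1)*(-6 + (3 - 1*(-3))) = (-6*(8/(-9))*1)*(-6 + (3 + 3)) = (-6*(8*(-⅑))*1)*(-6 + 6) = -6*(-8/9*1)*0 = -(-16)/3*0 = -6*(-8/9)*0 = (16/3)*0 = 0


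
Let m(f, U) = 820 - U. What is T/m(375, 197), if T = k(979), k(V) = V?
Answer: 11/7 ≈ 1.5714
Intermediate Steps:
T = 979
T/m(375, 197) = 979/(820 - 1*197) = 979/(820 - 197) = 979/623 = 979*(1/623) = 11/7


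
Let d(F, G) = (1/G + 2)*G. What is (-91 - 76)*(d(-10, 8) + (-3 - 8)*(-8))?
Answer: -17535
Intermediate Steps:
d(F, G) = G*(2 + 1/G) (d(F, G) = (2 + 1/G)*G = G*(2 + 1/G))
(-91 - 76)*(d(-10, 8) + (-3 - 8)*(-8)) = (-91 - 76)*((1 + 2*8) + (-3 - 8)*(-8)) = -167*((1 + 16) - 11*(-8)) = -167*(17 + 88) = -167*105 = -17535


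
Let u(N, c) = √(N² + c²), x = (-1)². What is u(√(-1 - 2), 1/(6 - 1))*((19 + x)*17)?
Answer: 68*I*√74 ≈ 584.96*I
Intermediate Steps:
x = 1
u(√(-1 - 2), 1/(6 - 1))*((19 + x)*17) = √((√(-1 - 2))² + (1/(6 - 1))²)*((19 + 1)*17) = √((√(-3))² + (1/5)²)*(20*17) = √((I*√3)² + (⅕)²)*340 = √(-3 + 1/25)*340 = √(-74/25)*340 = (I*√74/5)*340 = 68*I*√74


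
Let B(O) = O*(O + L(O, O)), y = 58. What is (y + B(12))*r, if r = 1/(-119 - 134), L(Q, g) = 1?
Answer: -214/253 ≈ -0.84585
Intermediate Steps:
r = -1/253 (r = 1/(-253) = -1/253 ≈ -0.0039526)
B(O) = O*(1 + O) (B(O) = O*(O + 1) = O*(1 + O))
(y + B(12))*r = (58 + 12*(1 + 12))*(-1/253) = (58 + 12*13)*(-1/253) = (58 + 156)*(-1/253) = 214*(-1/253) = -214/253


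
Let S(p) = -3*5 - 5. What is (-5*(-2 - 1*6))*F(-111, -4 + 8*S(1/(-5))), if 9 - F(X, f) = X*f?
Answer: -727800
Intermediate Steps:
S(p) = -20 (S(p) = -15 - 5 = -20)
F(X, f) = 9 - X*f
(-5*(-2 - 1*6))*F(-111, -4 + 8*S(1/(-5))) = (-5*(-2 - 1*6))*(9 - 1*(-111)*(-4 + 8*(-20))) = (-5*(-2 - 6))*(9 - 1*(-111)*(-4 - 160)) = (-5*(-8))*(9 - 1*(-111)*(-164)) = 40*(9 - 18204) = 40*(-18195) = -727800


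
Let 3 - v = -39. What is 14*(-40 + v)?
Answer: 28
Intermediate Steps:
v = 42 (v = 3 - 1*(-39) = 3 + 39 = 42)
14*(-40 + v) = 14*(-40 + 42) = 14*2 = 28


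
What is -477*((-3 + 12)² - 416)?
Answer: 159795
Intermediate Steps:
-477*((-3 + 12)² - 416) = -477*(9² - 416) = -477*(81 - 416) = -477*(-335) = 159795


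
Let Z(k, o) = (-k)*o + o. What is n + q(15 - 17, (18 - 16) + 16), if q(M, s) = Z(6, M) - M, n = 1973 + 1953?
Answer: 3938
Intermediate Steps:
n = 3926
Z(k, o) = o - k*o (Z(k, o) = -k*o + o = o - k*o)
q(M, s) = -6*M (q(M, s) = M*(1 - 1*6) - M = M*(1 - 6) - M = M*(-5) - M = -5*M - M = -6*M)
n + q(15 - 17, (18 - 16) + 16) = 3926 - 6*(15 - 17) = 3926 - 6*(-2) = 3926 + 12 = 3938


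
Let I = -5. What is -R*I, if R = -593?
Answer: -2965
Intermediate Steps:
-R*I = -(-593)*(-5) = -1*2965 = -2965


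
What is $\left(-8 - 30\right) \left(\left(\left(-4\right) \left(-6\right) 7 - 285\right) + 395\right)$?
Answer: $-10564$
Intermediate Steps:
$\left(-8 - 30\right) \left(\left(\left(-4\right) \left(-6\right) 7 - 285\right) + 395\right) = - 38 \left(\left(24 \cdot 7 - 285\right) + 395\right) = - 38 \left(\left(168 - 285\right) + 395\right) = - 38 \left(-117 + 395\right) = \left(-38\right) 278 = -10564$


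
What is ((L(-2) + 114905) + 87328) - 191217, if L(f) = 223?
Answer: 11239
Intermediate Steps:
((L(-2) + 114905) + 87328) - 191217 = ((223 + 114905) + 87328) - 191217 = (115128 + 87328) - 191217 = 202456 - 191217 = 11239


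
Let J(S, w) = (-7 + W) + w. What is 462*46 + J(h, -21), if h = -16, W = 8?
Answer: 21232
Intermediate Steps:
J(S, w) = 1 + w (J(S, w) = (-7 + 8) + w = 1 + w)
462*46 + J(h, -21) = 462*46 + (1 - 21) = 21252 - 20 = 21232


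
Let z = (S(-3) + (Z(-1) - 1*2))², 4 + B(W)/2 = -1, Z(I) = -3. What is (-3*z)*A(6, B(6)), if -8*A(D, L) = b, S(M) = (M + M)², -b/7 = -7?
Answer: 141267/8 ≈ 17658.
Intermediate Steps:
b = 49 (b = -7*(-7) = 49)
S(M) = 4*M² (S(M) = (2*M)² = 4*M²)
B(W) = -10 (B(W) = -8 + 2*(-1) = -8 - 2 = -10)
A(D, L) = -49/8 (A(D, L) = -⅛*49 = -49/8)
z = 961 (z = (4*(-3)² + (-3 - 1*2))² = (4*9 + (-3 - 2))² = (36 - 5)² = 31² = 961)
(-3*z)*A(6, B(6)) = -3*961*(-49/8) = -2883*(-49/8) = 141267/8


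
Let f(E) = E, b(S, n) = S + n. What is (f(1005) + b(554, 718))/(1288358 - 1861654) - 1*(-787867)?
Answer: 451680997355/573296 ≈ 7.8787e+5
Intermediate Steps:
(f(1005) + b(554, 718))/(1288358 - 1861654) - 1*(-787867) = (1005 + (554 + 718))/(1288358 - 1861654) - 1*(-787867) = (1005 + 1272)/(-573296) + 787867 = 2277*(-1/573296) + 787867 = -2277/573296 + 787867 = 451680997355/573296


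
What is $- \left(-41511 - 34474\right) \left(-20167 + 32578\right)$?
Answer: $943049835$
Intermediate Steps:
$- \left(-41511 - 34474\right) \left(-20167 + 32578\right) = - \left(-75985\right) 12411 = \left(-1\right) \left(-943049835\right) = 943049835$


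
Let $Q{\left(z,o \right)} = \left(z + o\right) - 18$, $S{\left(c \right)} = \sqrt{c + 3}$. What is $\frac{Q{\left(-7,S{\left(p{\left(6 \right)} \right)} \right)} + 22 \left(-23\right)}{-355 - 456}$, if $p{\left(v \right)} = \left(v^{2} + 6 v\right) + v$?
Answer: $\frac{522}{811} \approx 0.64365$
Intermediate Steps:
$p{\left(v \right)} = v^{2} + 7 v$
$S{\left(c \right)} = \sqrt{3 + c}$
$Q{\left(z,o \right)} = -18 + o + z$ ($Q{\left(z,o \right)} = \left(o + z\right) - 18 = -18 + o + z$)
$\frac{Q{\left(-7,S{\left(p{\left(6 \right)} \right)} \right)} + 22 \left(-23\right)}{-355 - 456} = \frac{\left(-18 + \sqrt{3 + 6 \left(7 + 6\right)} - 7\right) + 22 \left(-23\right)}{-355 - 456} = \frac{\left(-18 + \sqrt{3 + 6 \cdot 13} - 7\right) - 506}{-811} = \left(\left(-18 + \sqrt{3 + 78} - 7\right) - 506\right) \left(- \frac{1}{811}\right) = \left(\left(-18 + \sqrt{81} - 7\right) - 506\right) \left(- \frac{1}{811}\right) = \left(\left(-18 + 9 - 7\right) - 506\right) \left(- \frac{1}{811}\right) = \left(-16 - 506\right) \left(- \frac{1}{811}\right) = \left(-522\right) \left(- \frac{1}{811}\right) = \frac{522}{811}$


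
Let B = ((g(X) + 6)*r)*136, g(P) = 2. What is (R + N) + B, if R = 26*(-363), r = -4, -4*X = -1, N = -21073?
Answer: -34863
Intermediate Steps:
X = ¼ (X = -¼*(-1) = ¼ ≈ 0.25000)
R = -9438
B = -4352 (B = ((2 + 6)*(-4))*136 = (8*(-4))*136 = -32*136 = -4352)
(R + N) + B = (-9438 - 21073) - 4352 = -30511 - 4352 = -34863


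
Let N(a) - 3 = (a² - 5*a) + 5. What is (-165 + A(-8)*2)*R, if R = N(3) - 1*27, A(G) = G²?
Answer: 925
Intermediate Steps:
N(a) = 8 + a² - 5*a (N(a) = 3 + ((a² - 5*a) + 5) = 3 + (5 + a² - 5*a) = 8 + a² - 5*a)
R = -25 (R = (8 + 3² - 5*3) - 1*27 = (8 + 9 - 15) - 27 = 2 - 27 = -25)
(-165 + A(-8)*2)*R = (-165 + (-8)²*2)*(-25) = (-165 + 64*2)*(-25) = (-165 + 128)*(-25) = -37*(-25) = 925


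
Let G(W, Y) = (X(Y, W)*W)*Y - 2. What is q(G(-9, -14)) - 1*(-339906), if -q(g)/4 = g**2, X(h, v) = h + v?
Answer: -33300094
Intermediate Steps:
G(W, Y) = -2 + W*Y*(W + Y) (G(W, Y) = ((Y + W)*W)*Y - 2 = ((W + Y)*W)*Y - 2 = (W*(W + Y))*Y - 2 = W*Y*(W + Y) - 2 = -2 + W*Y*(W + Y))
q(g) = -4*g**2
q(G(-9, -14)) - 1*(-339906) = -4*(-2 - 9*(-14)*(-9 - 14))**2 - 1*(-339906) = -4*(-2 - 9*(-14)*(-23))**2 + 339906 = -4*(-2 - 2898)**2 + 339906 = -4*(-2900)**2 + 339906 = -4*8410000 + 339906 = -33640000 + 339906 = -33300094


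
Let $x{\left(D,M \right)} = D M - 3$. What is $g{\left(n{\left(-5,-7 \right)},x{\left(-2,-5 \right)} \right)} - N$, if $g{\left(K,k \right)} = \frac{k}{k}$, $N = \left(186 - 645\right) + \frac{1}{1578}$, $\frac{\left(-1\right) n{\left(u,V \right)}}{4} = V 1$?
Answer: $\frac{725879}{1578} \approx 460.0$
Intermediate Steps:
$n{\left(u,V \right)} = - 4 V$ ($n{\left(u,V \right)} = - 4 V 1 = - 4 V$)
$x{\left(D,M \right)} = -3 + D M$
$N = - \frac{724301}{1578}$ ($N = -459 + \frac{1}{1578} = - \frac{724301}{1578} \approx -459.0$)
$g{\left(K,k \right)} = 1$
$g{\left(n{\left(-5,-7 \right)},x{\left(-2,-5 \right)} \right)} - N = 1 - - \frac{724301}{1578} = 1 + \frac{724301}{1578} = \frac{725879}{1578}$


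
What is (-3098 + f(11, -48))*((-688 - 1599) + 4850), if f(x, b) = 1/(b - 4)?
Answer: -412891611/52 ≈ -7.9402e+6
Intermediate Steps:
f(x, b) = 1/(-4 + b)
(-3098 + f(11, -48))*((-688 - 1599) + 4850) = (-3098 + 1/(-4 - 48))*((-688 - 1599) + 4850) = (-3098 + 1/(-52))*(-2287 + 4850) = (-3098 - 1/52)*2563 = -161097/52*2563 = -412891611/52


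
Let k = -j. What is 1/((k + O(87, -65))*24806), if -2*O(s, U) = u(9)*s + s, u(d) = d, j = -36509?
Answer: 1/894851644 ≈ 1.1175e-9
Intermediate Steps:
k = 36509 (k = -1*(-36509) = 36509)
O(s, U) = -5*s (O(s, U) = -(9*s + s)/2 = -5*s)
1/((k + O(87, -65))*24806) = 1/((36509 - 5*87)*24806) = (1/24806)/(36509 - 435) = (1/24806)/36074 = (1/36074)*(1/24806) = 1/894851644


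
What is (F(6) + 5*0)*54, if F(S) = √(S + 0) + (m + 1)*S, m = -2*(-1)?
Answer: 972 + 54*√6 ≈ 1104.3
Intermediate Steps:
m = 2
F(S) = √S + 3*S (F(S) = √(S + 0) + (2 + 1)*S = √S + 3*S)
(F(6) + 5*0)*54 = ((√6 + 3*6) + 5*0)*54 = ((√6 + 18) + 0)*54 = ((18 + √6) + 0)*54 = (18 + √6)*54 = 972 + 54*√6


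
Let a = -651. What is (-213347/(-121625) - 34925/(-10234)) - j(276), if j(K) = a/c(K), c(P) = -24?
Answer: -15618068119/711263000 ≈ -21.958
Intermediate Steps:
j(K) = 217/8 (j(K) = -651/(-24) = -651*(-1/24) = 217/8)
(-213347/(-121625) - 34925/(-10234)) - j(276) = (-213347/(-121625) - 34925/(-10234)) - 1*217/8 = (-213347*(-1/121625) - 34925*(-1/10234)) - 217/8 = (213347/121625 + 34925/10234) - 217/8 = 918735189/177815750 - 217/8 = -15618068119/711263000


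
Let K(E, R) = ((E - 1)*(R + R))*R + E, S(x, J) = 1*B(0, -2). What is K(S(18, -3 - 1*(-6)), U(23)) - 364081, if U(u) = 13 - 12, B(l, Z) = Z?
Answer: -364089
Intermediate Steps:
S(x, J) = -2 (S(x, J) = 1*(-2) = -2)
U(u) = 1
K(E, R) = E + 2*R**2*(-1 + E) (K(E, R) = ((-1 + E)*(2*R))*R + E = (2*R*(-1 + E))*R + E = 2*R**2*(-1 + E) + E = E + 2*R**2*(-1 + E))
K(S(18, -3 - 1*(-6)), U(23)) - 364081 = (-2 - 2*1**2 + 2*(-2)*1**2) - 364081 = (-2 - 2*1 + 2*(-2)*1) - 364081 = (-2 - 2 - 4) - 364081 = -8 - 364081 = -364089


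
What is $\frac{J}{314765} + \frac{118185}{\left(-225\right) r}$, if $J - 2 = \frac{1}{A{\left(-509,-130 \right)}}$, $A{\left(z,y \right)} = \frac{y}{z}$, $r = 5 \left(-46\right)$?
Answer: $\frac{3224069996}{1411721025} \approx 2.2838$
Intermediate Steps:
$r = -230$
$J = \frac{769}{130}$ ($J = 2 + \frac{1}{\left(-130\right) \frac{1}{-509}} = 2 + \frac{1}{\left(-130\right) \left(- \frac{1}{509}\right)} = 2 + \frac{1}{\frac{130}{509}} = 2 + \frac{509}{130} = \frac{769}{130} \approx 5.9154$)
$\frac{J}{314765} + \frac{118185}{\left(-225\right) r} = \frac{769}{130 \cdot 314765} + \frac{118185}{\left(-225\right) \left(-230\right)} = \frac{769}{130} \cdot \frac{1}{314765} + \frac{118185}{51750} = \frac{769}{40919450} + 118185 \cdot \frac{1}{51750} = \frac{769}{40919450} + \frac{7879}{3450} = \frac{3224069996}{1411721025}$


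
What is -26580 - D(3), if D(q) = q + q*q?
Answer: -26592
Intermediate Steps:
D(q) = q + q²
-26580 - D(3) = -26580 - 3*(1 + 3) = -26580 - 3*4 = -26580 - 1*12 = -26580 - 12 = -26592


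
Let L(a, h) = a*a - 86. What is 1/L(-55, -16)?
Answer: 1/2939 ≈ 0.00034025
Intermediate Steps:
L(a, h) = -86 + a² (L(a, h) = a² - 86 = -86 + a²)
1/L(-55, -16) = 1/(-86 + (-55)²) = 1/(-86 + 3025) = 1/2939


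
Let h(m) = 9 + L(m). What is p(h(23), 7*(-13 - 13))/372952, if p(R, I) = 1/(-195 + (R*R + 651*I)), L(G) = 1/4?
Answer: -2/88457827597 ≈ -2.2610e-11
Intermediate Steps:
L(G) = 1/4
h(m) = 37/4 (h(m) = 9 + 1/4 = 37/4)
p(R, I) = 1/(-195 + R**2 + 651*I) (p(R, I) = 1/(-195 + (R**2 + 651*I)) = 1/(-195 + R**2 + 651*I))
p(h(23), 7*(-13 - 13))/372952 = 1/((-195 + (37/4)**2 + 651*(7*(-13 - 13)))*372952) = (1/372952)/(-195 + 1369/16 + 651*(7*(-26))) = (1/372952)/(-195 + 1369/16 + 651*(-182)) = (1/372952)/(-195 + 1369/16 - 118482) = (1/372952)/(-1897463/16) = -16/1897463*1/372952 = -2/88457827597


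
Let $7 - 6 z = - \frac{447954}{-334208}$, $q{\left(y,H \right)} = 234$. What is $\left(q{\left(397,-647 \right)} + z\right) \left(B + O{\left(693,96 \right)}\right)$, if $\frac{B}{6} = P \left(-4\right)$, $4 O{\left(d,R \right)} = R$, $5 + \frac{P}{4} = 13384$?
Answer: $- \frac{1800854418715}{5968} \approx -3.0175 \cdot 10^{8}$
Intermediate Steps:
$P = 53516$ ($P = -20 + 4 \cdot 13384 = -20 + 53536 = 53516$)
$O{\left(d,R \right)} = \frac{R}{4}$
$B = -1284384$ ($B = 6 \cdot 53516 \left(-4\right) = 6 \left(-214064\right) = -1284384$)
$z = \frac{945751}{1002624}$ ($z = \frac{7}{6} - \frac{\left(-447954\right) \frac{1}{-334208}}{6} = \frac{7}{6} - \frac{\left(-447954\right) \left(- \frac{1}{334208}\right)}{6} = \frac{7}{6} - \frac{74659}{334208} = \frac{945751}{1002624} \approx 0.94328$)
$\left(q{\left(397,-647 \right)} + z\right) \left(B + O{\left(693,96 \right)}\right) = \left(234 + \frac{945751}{1002624}\right) \left(-1284384 + \frac{1}{4} \cdot 96\right) = \frac{235559767 \left(-1284384 + 24\right)}{1002624} = \frac{235559767}{1002624} \left(-1284360\right) = - \frac{1800854418715}{5968}$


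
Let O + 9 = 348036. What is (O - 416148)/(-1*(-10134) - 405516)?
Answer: 22707/131794 ≈ 0.17229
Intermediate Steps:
O = 348027 (O = -9 + 348036 = 348027)
(O - 416148)/(-1*(-10134) - 405516) = (348027 - 416148)/(-1*(-10134) - 405516) = -68121/(10134 - 405516) = -68121/(-395382) = -68121*(-1/395382) = 22707/131794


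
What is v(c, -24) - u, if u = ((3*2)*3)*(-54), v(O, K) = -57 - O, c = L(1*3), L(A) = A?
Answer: 912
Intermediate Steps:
c = 3 (c = 1*3 = 3)
u = -972 (u = (6*3)*(-54) = 18*(-54) = -972)
v(c, -24) - u = (-57 - 1*3) - 1*(-972) = (-57 - 3) + 972 = -60 + 972 = 912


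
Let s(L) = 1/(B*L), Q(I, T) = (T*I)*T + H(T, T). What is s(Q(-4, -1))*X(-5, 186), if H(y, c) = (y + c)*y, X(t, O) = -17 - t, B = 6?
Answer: 1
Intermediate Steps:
H(y, c) = y*(c + y) (H(y, c) = (c + y)*y = y*(c + y))
Q(I, T) = 2*T**2 + I*T**2 (Q(I, T) = (T*I)*T + T*(T + T) = (I*T)*T + T*(2*T) = I*T**2 + 2*T**2 = 2*T**2 + I*T**2)
s(L) = 1/(6*L)
s(Q(-4, -1))*X(-5, 186) = (1/(6*(((-1)**2*(2 - 4)))))*(-17 - 1*(-5)) = (1/(6*((1*(-2)))))*(-17 + 5) = ((1/6)/(-2))*(-12) = ((1/6)*(-1/2))*(-12) = -1/12*(-12) = 1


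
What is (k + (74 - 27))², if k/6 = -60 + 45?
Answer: 1849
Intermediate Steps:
k = -90 (k = 6*(-60 + 45) = 6*(-15) = -90)
(k + (74 - 27))² = (-90 + (74 - 27))² = (-90 + 47)² = (-43)² = 1849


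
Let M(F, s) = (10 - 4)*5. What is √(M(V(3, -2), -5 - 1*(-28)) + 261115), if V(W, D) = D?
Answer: √261145 ≈ 511.02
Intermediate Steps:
M(F, s) = 30 (M(F, s) = 6*5 = 30)
√(M(V(3, -2), -5 - 1*(-28)) + 261115) = √(30 + 261115) = √261145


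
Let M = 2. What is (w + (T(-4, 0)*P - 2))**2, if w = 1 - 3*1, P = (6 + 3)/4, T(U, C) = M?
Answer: 1/4 ≈ 0.25000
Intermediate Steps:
T(U, C) = 2
P = 9/4 (P = 9*(1/4) = 9/4 ≈ 2.2500)
w = -2 (w = 1 - 3 = -2)
(w + (T(-4, 0)*P - 2))**2 = (-2 + (2*(9/4) - 2))**2 = (-2 + (9/2 - 2))**2 = (-2 + 5/2)**2 = (1/2)**2 = 1/4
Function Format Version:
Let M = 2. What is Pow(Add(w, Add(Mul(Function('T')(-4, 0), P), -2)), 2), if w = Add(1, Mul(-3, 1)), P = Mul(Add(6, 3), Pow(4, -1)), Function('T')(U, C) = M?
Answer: Rational(1, 4) ≈ 0.25000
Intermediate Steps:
Function('T')(U, C) = 2
P = Rational(9, 4) (P = Mul(9, Rational(1, 4)) = Rational(9, 4) ≈ 2.2500)
w = -2 (w = Add(1, -3) = -2)
Pow(Add(w, Add(Mul(Function('T')(-4, 0), P), -2)), 2) = Pow(Add(-2, Add(Mul(2, Rational(9, 4)), -2)), 2) = Pow(Add(-2, Add(Rational(9, 2), -2)), 2) = Pow(Add(-2, Rational(5, 2)), 2) = Pow(Rational(1, 2), 2) = Rational(1, 4)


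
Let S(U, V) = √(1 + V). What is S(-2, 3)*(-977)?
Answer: -1954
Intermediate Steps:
S(-2, 3)*(-977) = √(1 + 3)*(-977) = √4*(-977) = 2*(-977) = -1954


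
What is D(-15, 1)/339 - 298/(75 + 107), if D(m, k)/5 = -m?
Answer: -14562/10283 ≈ -1.4161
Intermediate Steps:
D(m, k) = -5*m (D(m, k) = 5*(-m) = -5*m)
D(-15, 1)/339 - 298/(75 + 107) = -5*(-15)/339 - 298/(75 + 107) = 75*(1/339) - 298/182 = 25/113 - 298*1/182 = 25/113 - 149/91 = -14562/10283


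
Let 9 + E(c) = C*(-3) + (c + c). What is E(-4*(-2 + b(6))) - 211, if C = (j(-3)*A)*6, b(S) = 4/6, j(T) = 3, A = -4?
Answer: 20/3 ≈ 6.6667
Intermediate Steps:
b(S) = 2/3 (b(S) = 4*(1/6) = 2/3)
C = -72 (C = (3*(-4))*6 = -12*6 = -72)
E(c) = 207 + 2*c (E(c) = -9 + (-72*(-3) + (c + c)) = -9 + (216 + 2*c) = 207 + 2*c)
E(-4*(-2 + b(6))) - 211 = (207 + 2*(-4*(-2 + 2/3))) - 211 = (207 + 2*(-4*(-4/3))) - 211 = (207 + 2*(16/3)) - 211 = (207 + 32/3) - 211 = 653/3 - 211 = 20/3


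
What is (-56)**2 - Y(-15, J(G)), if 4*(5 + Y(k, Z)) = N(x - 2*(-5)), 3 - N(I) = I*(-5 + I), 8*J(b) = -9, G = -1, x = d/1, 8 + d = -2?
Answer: 12561/4 ≈ 3140.3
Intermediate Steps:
d = -10 (d = -8 - 2 = -10)
x = -10 (x = -10/1 = -10*1 = -10)
J(b) = -9/8 (J(b) = (1/8)*(-9) = -9/8)
N(I) = 3 - I*(-5 + I)
Y(k, Z) = -17/4 (Y(k, Z) = -5 + (3 - (-10 - 2*(-5))**2 + 5*(-10 - 2*(-5)))/4 = -5 + (3 - (-10 + 10)**2 + 5*(-10 + 10))/4 = -5 + (3 - 1*0**2 + 5*0)/4 = -5 + (3 - 1*0 + 0)/4 = -5 + (3 + 0 + 0)/4 = -5 + (1/4)*3 = -5 + 3/4 = -17/4)
(-56)**2 - Y(-15, J(G)) = (-56)**2 - 1*(-17/4) = 3136 + 17/4 = 12561/4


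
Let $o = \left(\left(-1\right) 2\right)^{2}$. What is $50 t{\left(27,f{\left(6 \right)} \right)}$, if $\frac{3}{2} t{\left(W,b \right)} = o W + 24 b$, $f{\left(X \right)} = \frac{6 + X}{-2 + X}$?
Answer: $6000$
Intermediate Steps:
$f{\left(X \right)} = \frac{6 + X}{-2 + X}$
$o = 4$ ($o = \left(-2\right)^{2} = 4$)
$t{\left(W,b \right)} = 16 b + \frac{8 W}{3}$ ($t{\left(W,b \right)} = \frac{2 \left(4 W + 24 b\right)}{3} = 16 b + \frac{8 W}{3}$)
$50 t{\left(27,f{\left(6 \right)} \right)} = 50 \left(16 \frac{6 + 6}{-2 + 6} + \frac{8}{3} \cdot 27\right) = 50 \left(16 \cdot \frac{1}{4} \cdot 12 + 72\right) = 50 \left(16 \cdot 3 + 72\right) = 50 \left(48 + 72\right) = 50 \cdot 120 = 6000$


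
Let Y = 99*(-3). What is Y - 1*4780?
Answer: -5077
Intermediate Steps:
Y = -297
Y - 1*4780 = -297 - 1*4780 = -297 - 4780 = -5077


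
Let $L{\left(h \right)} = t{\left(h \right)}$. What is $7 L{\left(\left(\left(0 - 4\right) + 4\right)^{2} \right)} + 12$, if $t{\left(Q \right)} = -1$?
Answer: $5$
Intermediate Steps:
$L{\left(h \right)} = -1$
$7 L{\left(\left(\left(0 - 4\right) + 4\right)^{2} \right)} + 12 = 7 \left(-1\right) + 12 = -7 + 12 = 5$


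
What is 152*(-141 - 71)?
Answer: -32224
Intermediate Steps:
152*(-141 - 71) = 152*(-212) = -32224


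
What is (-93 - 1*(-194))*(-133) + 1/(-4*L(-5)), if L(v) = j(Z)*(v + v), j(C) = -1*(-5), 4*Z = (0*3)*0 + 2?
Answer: -2686599/200 ≈ -13433.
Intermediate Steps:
Z = ½ (Z = ((0*3)*0 + 2)/4 = (0*0 + 2)/4 = (0 + 2)/4 = (¼)*2 = ½ ≈ 0.50000)
j(C) = 5
L(v) = 10*v (L(v) = 5*(v + v) = 5*(2*v) = 10*v)
(-93 - 1*(-194))*(-133) + 1/(-4*L(-5)) = (-93 - 1*(-194))*(-133) + 1/(-40*(-5)) = (-93 + 194)*(-133) + 1/(-4*(-50)) = 101*(-133) + 1/200 = -13433 + 1/200 = -2686599/200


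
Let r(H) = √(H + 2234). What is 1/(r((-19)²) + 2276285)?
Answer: 455257/1036294679726 - √2595/5181473398630 ≈ 4.3930e-7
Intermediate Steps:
r(H) = √(2234 + H)
1/(r((-19)²) + 2276285) = 1/(√(2234 + (-19)²) + 2276285) = 1/(√(2234 + 361) + 2276285) = 1/(√2595 + 2276285) = 1/(2276285 + √2595)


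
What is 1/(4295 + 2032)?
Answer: 1/6327 ≈ 0.00015805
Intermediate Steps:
1/(4295 + 2032) = 1/6327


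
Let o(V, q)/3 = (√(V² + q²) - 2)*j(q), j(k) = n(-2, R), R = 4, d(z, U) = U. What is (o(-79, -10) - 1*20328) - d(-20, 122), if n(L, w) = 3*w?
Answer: -20522 + 36*√6341 ≈ -17655.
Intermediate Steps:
j(k) = 12 (j(k) = 3*4 = 12)
o(V, q) = -72 + 36*√(V² + q²) (o(V, q) = 3*((√(V² + q²) - 2)*12) = 3*((-2 + √(V² + q²))*12) = 3*(-24 + 12*√(V² + q²)) = -72 + 36*√(V² + q²))
(o(-79, -10) - 1*20328) - d(-20, 122) = ((-72 + 36*√((-79)² + (-10)²)) - 1*20328) - 1*122 = ((-72 + 36*√(6241 + 100)) - 20328) - 122 = ((-72 + 36*√6341) - 20328) - 122 = (-20400 + 36*√6341) - 122 = -20522 + 36*√6341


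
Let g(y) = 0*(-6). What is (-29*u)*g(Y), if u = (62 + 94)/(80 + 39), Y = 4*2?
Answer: 0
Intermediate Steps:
Y = 8
u = 156/119 ≈ 1.3109
g(y) = 0
(-29*u)*g(Y) = -29*156/119*0 = -4524/119*0 = 0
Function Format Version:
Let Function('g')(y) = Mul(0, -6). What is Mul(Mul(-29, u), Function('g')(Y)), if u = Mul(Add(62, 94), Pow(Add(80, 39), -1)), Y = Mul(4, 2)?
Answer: 0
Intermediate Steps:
Y = 8
u = Rational(156, 119) (u = Mul(156, Pow(119, -1)) = Mul(156, Rational(1, 119)) = Rational(156, 119) ≈ 1.3109)
Function('g')(y) = 0
Mul(Mul(-29, u), Function('g')(Y)) = Mul(Mul(-29, Rational(156, 119)), 0) = Mul(Rational(-4524, 119), 0) = 0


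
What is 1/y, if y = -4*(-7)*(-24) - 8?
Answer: -1/680 ≈ -0.0014706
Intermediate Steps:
y = -680 (y = 28*(-24) - 8 = -672 - 8 = -680)
1/y = 1/(-680) = -1/680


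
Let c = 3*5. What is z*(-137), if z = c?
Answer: -2055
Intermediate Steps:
c = 15
z = 15
z*(-137) = 15*(-137) = -2055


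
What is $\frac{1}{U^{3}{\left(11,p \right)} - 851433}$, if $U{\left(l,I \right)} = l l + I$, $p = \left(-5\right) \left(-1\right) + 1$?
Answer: $\frac{1}{1196950} \approx 8.3546 \cdot 10^{-7}$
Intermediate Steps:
$p = 6$ ($p = 5 + 1 = 6$)
$U{\left(l,I \right)} = I + l^{2}$ ($U{\left(l,I \right)} = l^{2} + I = I + l^{2}$)
$\frac{1}{U^{3}{\left(11,p \right)} - 851433} = \frac{1}{\left(6 + 11^{2}\right)^{3} - 851433} = \frac{1}{\left(6 + 121\right)^{3} - 851433} = \frac{1}{127^{3} - 851433} = \frac{1}{2048383 - 851433} = \frac{1}{1196950}$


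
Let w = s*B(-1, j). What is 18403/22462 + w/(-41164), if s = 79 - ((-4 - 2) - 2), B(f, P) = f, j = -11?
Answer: 34522513/42028444 ≈ 0.82141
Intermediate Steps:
s = 87 (s = 79 - (-6 - 2) = 79 - 1*(-8) = 79 + 8 = 87)
w = -87 (w = 87*(-1) = -87)
18403/22462 + w/(-41164) = 18403/22462 - 87/(-41164) = 18403*(1/22462) - 87*(-1/41164) = 1673/2042 + 87/41164 = 34522513/42028444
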